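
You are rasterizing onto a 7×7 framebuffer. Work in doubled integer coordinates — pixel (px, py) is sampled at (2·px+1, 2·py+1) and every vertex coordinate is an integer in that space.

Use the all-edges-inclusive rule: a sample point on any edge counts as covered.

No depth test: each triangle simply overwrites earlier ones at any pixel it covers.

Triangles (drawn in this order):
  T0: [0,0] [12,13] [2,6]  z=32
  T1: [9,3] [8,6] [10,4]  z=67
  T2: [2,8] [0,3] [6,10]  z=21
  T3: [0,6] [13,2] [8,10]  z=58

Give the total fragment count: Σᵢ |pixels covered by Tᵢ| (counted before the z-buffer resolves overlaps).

T0:
  2·area = 46
  edge (0, 0)→(12, 13): d=(12,13) inclusive
  edge (12, 13)→(2, 6): d=(-10,-7) inclusive
  edge (2, 6)→(0, 0): d=(-2,-6) inclusive
    (0,1)@(1, 3): e=[23,23,0] → #  [on edge]
    (1,1)@(3, 3): e=[-3,37,12] → ·
    (0,2)@(1, 5): e=[47,3,-4] → ·
    (1,2)@(3, 5): e=[21,17,8] → #
    (2,2)@(5, 5): e=[-5,31,20] → ·
    (1,3)@(3, 7): e=[45,-3,4] → ·
    (2,3)@(5, 7): e=[19,11,16] → #
    (3,3)@(7, 7): e=[-7,25,28] → ·
    (1,4)@(3, 9): e=[69,-23,0] → ·  [on edge]
    (2,4)@(5, 9): e=[43,-9,12] → ·
    (3,4)@(7, 9): e=[17,5,24] → #
    (4,4)@(9, 9): e=[-9,19,36] → ·
  covered (4 px):
    · · · · · · ·
    # · · · · · ·
    · # · · · · ·
    · · # · · · ·
    · · · # · · ·
    · · · · · · ·
    · · · · · · ·
T1:
  2·area = 4  (B↔C swapped to make it positive)
  edge (9, 3)→(10, 4): d=(1,1) inclusive
  edge (10, 4)→(8, 6): d=(-2,2) inclusive
  edge (8, 6)→(9, 3): d=(1,-3) inclusive
    (3,0)@(7, 1): e=[0,12,-8] → ·  [on edge]
    (6,0)@(13, 1): e=[-6,0,10] → ·  [on edge]
    (4,1)@(9, 3): e=[0,4,0] → #  [on edge]
    (5,1)@(11, 3): e=[-2,0,6] → ·  [on edge]
    (4,2)@(9, 5): e=[2,0,2] → #  [on edge]
    (5,2)@(11, 5): e=[0,-4,8] → ·  [on edge]
    (3,3)@(7, 7): e=[6,0,-2] → ·  [on edge]
    (4,3)@(9, 7): e=[4,-4,4] → ·
    (6,3)@(13, 7): e=[0,-12,16] → ·  [on edge]
    (2,4)@(5, 9): e=[10,0,-6] → ·  [on edge]
    (3,4)@(7, 9): e=[8,-4,0] → ·  [on edge]
    (1,5)@(3, 11): e=[14,0,-10] → ·  [on edge]
    (0,6)@(1, 13): e=[18,0,-14] → ·  [on edge]
  covered (2 px):
    · · · · · · ·
    · · · · # · ·
    · · · · # · ·
    · · · · · · ·
    · · · · · · ·
    · · · · · · ·
    · · · · · · ·
T2:
  2·area = 16
  edge (2, 8)→(0, 3): d=(-2,-5) inclusive
  edge (0, 3)→(6, 10): d=(6,7) inclusive
  edge (6, 10)→(2, 8): d=(-4,-2) inclusive
    (0,2)@(1, 5): e=[1,5,10] → #
    (1,2)@(3, 5): e=[11,-9,14] → ·
    (0,3)@(1, 7): e=[-3,17,2] → ·
    (1,3)@(3, 7): e=[7,3,6] → #
    (2,3)@(5, 7): e=[17,-11,10] → ·
    (1,4)@(3, 9): e=[3,15,-2] → ·
    (2,4)@(5, 9): e=[13,1,2] → #
    (3,4)@(7, 9): e=[23,-13,6] → ·
    (2,5)@(5, 11): e=[9,13,-6] → ·
  covered (3 px):
    · · · · · · ·
    · · · · · · ·
    # · · · · · ·
    · # · · · · ·
    · · # · · · ·
    · · · · · · ·
    · · · · · · ·
T3:
  2·area = 84
  edge (0, 6)→(13, 2): d=(13,-4) inclusive
  edge (13, 2)→(8, 10): d=(-5,8) inclusive
  edge (8, 10)→(0, 6): d=(-8,-4) inclusive
    (5,1)@(11, 3): e=[5,11,68] → #
    (6,1)@(13, 3): e=[13,-5,76] → ·
    (2,2)@(5, 5): e=[7,49,28] → #
    (3,2)@(7, 5): e=[15,33,36] → #
    (4,2)@(9, 5): e=[23,17,44] → #
    (6,2)@(13, 5): e=[39,-15,60] → ·
    (1,3)@(3, 7): e=[25,55,4] → #
    (5,3)@(11, 7): e=[57,-9,36] → ·
    (1,4)@(3, 9): e=[51,45,-12] → ·
    (2,4)@(5, 9): e=[59,29,-4] → ·
    (3,4)@(7, 9): e=[67,13,4] → #
    (4,4)@(9, 9): e=[75,-3,12] → ·
  covered (10 px):
    · · · · · · ·
    · · · · · # ·
    · · # # # # ·
    · # # # # · ·
    · · · # · · ·
    · · · · · · ·
    · · · · · · ·

Answer: 19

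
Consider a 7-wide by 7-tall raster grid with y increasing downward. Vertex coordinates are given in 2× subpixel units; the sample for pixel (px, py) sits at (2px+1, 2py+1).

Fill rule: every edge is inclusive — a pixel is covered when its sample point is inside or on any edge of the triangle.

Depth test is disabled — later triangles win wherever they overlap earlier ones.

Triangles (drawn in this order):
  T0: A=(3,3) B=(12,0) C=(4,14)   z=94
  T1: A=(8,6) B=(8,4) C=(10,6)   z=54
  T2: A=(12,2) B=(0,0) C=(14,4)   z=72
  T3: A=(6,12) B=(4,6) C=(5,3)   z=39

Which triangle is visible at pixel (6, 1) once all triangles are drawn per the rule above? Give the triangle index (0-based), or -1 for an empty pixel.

T0:
  2·area = 102
  edge (3, 3)→(12, 0): d=(9,-3) inclusive
  edge (12, 0)→(4, 14): d=(-8,14) inclusive
  edge (4, 14)→(3, 3): d=(-1,-11) inclusive
    (4,0)@(9, 1): e=[0,34,68] → █  [on edge]
    (5,0)@(11, 1): e=[6,6,90] → █
    (6,0)@(13, 1): e=[12,-22,112] → ·
    (1,1)@(3, 3): e=[0,102,0] → █  [on edge]
    (2,1)@(5, 3): e=[6,74,22] → █
    (3,1)@(7, 3): e=[12,46,44] → █
    (5,1)@(11, 3): e=[24,-10,88] → ·
    (1,2)@(3, 5): e=[18,86,-2] → ·
    (2,2)@(5, 5): e=[24,58,20] → █
    (5,2)@(11, 5): e=[42,-26,86] → ·
    (2,3)@(5, 7): e=[42,42,18] → █
    (4,3)@(9, 7): e=[54,-14,62] → ·
  covered (13 px):
    · · · · █ █ ·
    · █ █ █ █ · ·
    · · █ █ █ · ·
    · · █ █ · · ·
    · · █ · · · ·
    · · █ · · · ·
    · · · · · · ·
T1:
  2·area = 4
  edge (8, 6)→(8, 4): d=(0,-2) inclusive
  edge (8, 4)→(10, 6): d=(2,2) inclusive
  edge (10, 6)→(8, 6): d=(-2,0) inclusive
    (2,0)@(5, 1): e=[-6,0,10] → ·  [on edge]
    (3,1)@(7, 3): e=[-2,0,6] → ·  [on edge]
    (4,2)@(9, 5): e=[2,0,2] → █  [on edge]
    (5,2)@(11, 5): e=[6,-4,2] → ·
    (4,3)@(9, 7): e=[2,4,-2] → ·
    (5,3)@(11, 7): e=[6,0,-2] → ·  [on edge]
    (6,4)@(13, 9): e=[10,0,-6] → ·  [on edge]
  covered (1 px):
    · · · · · · ·
    · · · · · · ·
    · · · · █ · ·
    · · · · · · ·
    · · · · · · ·
    · · · · · · ·
    · · · · · · ·
T2:
  2·area = 20  (B↔C swapped to make it positive)
  edge (12, 2)→(14, 4): d=(2,2) inclusive
  edge (14, 4)→(0, 0): d=(-14,-4) inclusive
  edge (0, 0)→(12, 2): d=(12,2) inclusive
    (2,0)@(5, 1): e=[12,6,2] → █
    (3,0)@(7, 1): e=[8,14,-2] → ·
    (5,0)@(11, 1): e=[0,30,-10] → ·  [on edge]
    (2,1)@(5, 3): e=[16,-22,26] → ·
    (5,1)@(11, 3): e=[4,2,14] → █
    (6,1)@(13, 3): e=[0,10,10] → █  [on edge]
    (5,2)@(11, 5): e=[8,-26,38] → ·
    (6,2)@(13, 5): e=[4,-18,34] → ·
  covered (3 px):
    · · █ · · · ·
    · · · · · █ █
    · · · · · · ·
    · · · · · · ·
    · · · · · · ·
    · · · · · · ·
    · · · · · · ·
T3:
  2·area = 12
  edge (6, 12)→(4, 6): d=(-2,-6) inclusive
  edge (4, 6)→(5, 3): d=(1,-3) inclusive
  edge (5, 3)→(6, 12): d=(1,9) inclusive
    (1,1)@(3, 3): e=[0,-6,18] → ·  [on edge]
    (2,1)@(5, 3): e=[12,0,0] → █  [on edge]
    (3,1)@(7, 3): e=[24,6,-18] → ·
    (2,2)@(5, 5): e=[8,2,2] → █
    (3,2)@(7, 5): e=[20,8,-16] → ·
    (2,3)@(5, 7): e=[4,4,4] → █
    (3,3)@(7, 7): e=[16,10,-14] → ·
    (1,4)@(3, 9): e=[-12,0,24] → ·  [on edge]
    (2,4)@(5, 9): e=[0,6,6] → █  [on edge]
    (3,4)@(7, 9): e=[12,12,-12] → ·
    (2,5)@(5, 11): e=[-4,8,8] → ·
  covered (4 px):
    · · · · · · ·
    · · █ · · · ·
    · · █ · · · ·
    · · █ · · · ·
    · · █ · · · ·
    · · · · · · ·
    · · · · · · ·

Z-buffer (winner per pixel, '.' = empty):
  . . 2 . 0 0 .
  . 0 3 0 0 2 2
  . . 3 0 1 . .
  . . 3 0 . . .
  . . 3 . . . .
  . . 0 . . . .
  . . . . . . .

Answer: 2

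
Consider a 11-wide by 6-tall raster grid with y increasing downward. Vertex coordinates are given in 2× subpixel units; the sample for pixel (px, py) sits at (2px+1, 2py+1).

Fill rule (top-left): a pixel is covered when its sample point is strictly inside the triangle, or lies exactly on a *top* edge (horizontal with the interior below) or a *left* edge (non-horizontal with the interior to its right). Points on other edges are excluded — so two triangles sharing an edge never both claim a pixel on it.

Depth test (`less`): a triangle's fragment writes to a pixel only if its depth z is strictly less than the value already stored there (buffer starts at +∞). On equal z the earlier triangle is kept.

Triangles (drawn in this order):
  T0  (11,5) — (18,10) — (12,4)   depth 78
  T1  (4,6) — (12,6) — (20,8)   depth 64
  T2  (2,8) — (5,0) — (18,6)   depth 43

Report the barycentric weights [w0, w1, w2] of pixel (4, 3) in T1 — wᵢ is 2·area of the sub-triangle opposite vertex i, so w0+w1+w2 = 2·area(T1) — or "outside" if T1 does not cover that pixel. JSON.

T0:
  2·area = 12  (B↔C swapped to make it positive)
  edge (11, 5)→(12, 4): d=(1,-1) top-left  bias=+0
  edge (12, 4)→(18, 10): d=(6,6) right/bottom  bias=-1
  edge (18, 10)→(11, 5): d=(-7,-5) top-left  bias=+0
    (4,0)@(9, 1): e=[-6,0,18] → ·  [on edge]
    (7,0)@(15, 1): e=[0,-36,48] → ·  [on edge]
    (5,1)@(11, 3): e=[-2,0,14] → ·  [on edge]
    (6,1)@(13, 3): e=[0,-12,24] → ·  [on edge]
    (5,2)@(11, 5): e=[0,12,0] → █  [on edge]
    (6,2)@(13, 5): e=[2,0,10] → ·  [on edge]
    (4,3)@(9, 7): e=[0,36,-24] → ·  [on edge]
    (5,3)@(11, 7): e=[2,24,-14] → ·
    (7,3)@(15, 7): e=[6,0,6] → ·  [on edge]
    (3,4)@(7, 9): e=[0,60,-48] → ·  [on edge]
    (8,4)@(17, 9): e=[10,0,2] → ·  [on edge]
    (2,5)@(5, 11): e=[0,84,-72] → ·  [on edge]
    (9,5)@(19, 11): e=[14,0,-2] → ·  [on edge]
  covered (1 px):
    · · · · · · · · · · ·
    · · · · · · · · · · ·
    · · · · · █ · · · · ·
    · · · · · · · · · · ·
    · · · · · · · · · · ·
    · · · · · · · · · · ·
T1:
  2·area = 16
  edge (4, 6)→(12, 6): d=(8,0) top-left  bias=+0
  edge (12, 6)→(20, 8): d=(8,2) right/bottom  bias=-1
  edge (20, 8)→(4, 6): d=(-16,-2) top-left  bias=+0
    (6,3)@(13, 7): e=[8,6,2] → █
    (7,3)@(15, 7): e=[8,2,6] → █
    (8,3)@(17, 7): e=[8,-2,10] → ·
    (6,4)@(13, 9): e=[24,22,-30] → ·
    (7,4)@(15, 9): e=[24,18,-26] → ·
  covered (2 px):
    · · · · · · · · · · ·
    · · · · · · · · · · ·
    · · · · · · · · · · ·
    · · · · · · █ █ · · ·
    · · · · · · · · · · ·
    · · · · · · · · · · ·
T2:
  2·area = 122
  edge (2, 8)→(5, 0): d=(3,-8) top-left  bias=+0
  edge (5, 0)→(18, 6): d=(13,6) right/bottom  bias=-1
  edge (18, 6)→(2, 8): d=(-16,2) right/bottom  bias=-1
    (2,0)@(5, 1): e=[3,13,106] → █
    (3,0)@(7, 1): e=[19,1,102] → █
    (4,0)@(9, 1): e=[35,-11,98] → ·
    (2,1)@(5, 3): e=[9,39,74] → █
    (4,1)@(9, 3): e=[41,15,66] → █
    (5,1)@(11, 3): e=[57,3,62] → █
    (6,1)@(13, 3): e=[73,-9,58] → ·
    (2,2)@(5, 5): e=[15,65,42] → █
    (6,2)@(13, 5): e=[79,17,26] → █
    (7,2)@(15, 5): e=[95,5,22] → █
    (8,2)@(17, 5): e=[111,-7,18] → ·
    (1,3)@(3, 7): e=[5,103,14] → █
  covered (16 px):
    · · █ █ · · · · · · ·
    · · █ █ █ █ · · · · ·
    · · █ █ █ █ █ █ · · ·
    · █ █ █ █ · · · · · ·
    · · · · · · · · · · ·
    · · · · · · · · · · ·

Answer: "outside"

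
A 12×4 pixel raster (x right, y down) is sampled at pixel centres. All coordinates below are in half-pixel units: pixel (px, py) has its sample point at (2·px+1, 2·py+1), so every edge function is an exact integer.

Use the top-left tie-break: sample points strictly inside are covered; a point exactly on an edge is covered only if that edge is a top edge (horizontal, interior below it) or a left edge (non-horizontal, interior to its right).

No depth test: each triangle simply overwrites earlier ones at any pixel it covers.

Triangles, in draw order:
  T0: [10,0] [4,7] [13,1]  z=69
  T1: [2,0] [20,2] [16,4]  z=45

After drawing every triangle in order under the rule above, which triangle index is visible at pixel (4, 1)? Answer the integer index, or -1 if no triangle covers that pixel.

T0:
  2·area = 27  (B↔C swapped to make it positive)
  edge (10, 0)→(13, 1): d=(3,1) right/bottom  bias=-1
  edge (13, 1)→(4, 7): d=(-9,6) right/bottom  bias=-1
  edge (4, 7)→(10, 0): d=(6,-7) top-left  bias=+0
    (5,0)@(11, 1): e=[2,12,13] → X
    (6,0)@(13, 1): e=[0,0,27] → .  [on edge]
    (4,1)@(9, 3): e=[10,6,11] → X
    (5,1)@(11, 3): e=[8,-6,25] → .
    (9,1)@(19, 3): e=[0,-54,81] → .  [on edge]
    (3,2)@(7, 5): e=[18,0,9] → .  [on edge]
    (4,2)@(9, 5): e=[16,-12,23] → .
  covered (2 px):
    . . . . . X . . . . . .
    . . . . X . . . . . . .
    . . . . . . . . . . . .
    . . . . . . . . . . . .
T1:
  2·area = 44
  edge (2, 0)→(20, 2): d=(18,2) right/bottom  bias=-1
  edge (20, 2)→(16, 4): d=(-4,2) right/bottom  bias=-1
  edge (16, 4)→(2, 0): d=(-14,-4) top-left  bias=+0
    (3,0)@(7, 1): e=[8,30,6] → X
    (4,0)@(9, 1): e=[4,26,14] → X
    (5,0)@(11, 1): e=[0,22,22] → .  [on edge]
    (3,1)@(7, 3): e=[44,22,-22] → .
    (4,1)@(9, 3): e=[40,18,-14] → .
    (6,1)@(13, 3): e=[32,10,2] → X
    (7,1)@(15, 3): e=[28,6,10] → X
    (8,1)@(17, 3): e=[24,2,18] → X
    (9,1)@(19, 3): e=[20,-2,26] → .
    (6,2)@(13, 5): e=[68,2,-26] → .
    (7,2)@(15, 5): e=[64,-2,-18] → .
    (8,2)@(17, 5): e=[60,-6,-10] → .
  covered (5 px):
    . . . X X . . . . . . .
    . . . . . . X X X . . .
    . . . . . . . . . . . .
    . . . . . . . . . . . .

Z-buffer (winner per pixel, '.' = empty):
  . . . 1 1 0 . . . . . .
  . . . . 0 . 1 1 1 . . .
  . . . . . . . . . . . .
  . . . . . . . . . . . .

Result: 0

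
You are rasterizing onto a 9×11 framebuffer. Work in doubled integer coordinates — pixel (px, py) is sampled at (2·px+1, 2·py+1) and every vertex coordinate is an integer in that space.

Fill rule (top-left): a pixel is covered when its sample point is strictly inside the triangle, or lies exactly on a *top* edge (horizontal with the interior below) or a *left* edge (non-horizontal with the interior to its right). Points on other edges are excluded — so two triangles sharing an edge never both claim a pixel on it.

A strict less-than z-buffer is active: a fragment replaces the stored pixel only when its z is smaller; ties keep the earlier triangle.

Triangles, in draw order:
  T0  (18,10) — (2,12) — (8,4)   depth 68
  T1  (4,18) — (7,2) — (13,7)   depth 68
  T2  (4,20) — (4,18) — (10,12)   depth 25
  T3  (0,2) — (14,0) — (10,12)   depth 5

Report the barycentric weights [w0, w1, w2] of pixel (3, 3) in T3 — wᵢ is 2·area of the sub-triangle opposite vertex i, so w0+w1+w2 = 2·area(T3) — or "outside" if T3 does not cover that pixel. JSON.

T0:
  2·area = 116
  edge (18, 10)→(2, 12): d=(-16,2) right/bottom  bias=-1
  edge (2, 12)→(8, 4): d=(6,-8) top-left  bias=+0
  edge (8, 4)→(18, 10): d=(10,6) right/bottom  bias=-1
    (1,0)@(3, 1): e=[174,-58,0] → ·  [on edge]
    (4,2)@(9, 5): e=[98,14,4] → #
    (5,2)@(11, 5): e=[94,30,-8] → ·
    (3,3)@(7, 7): e=[70,10,36] → #
    (5,3)@(11, 7): e=[62,42,12] → #
    (6,3)@(13, 7): e=[58,58,0] → ·  [on edge]
    (2,4)@(5, 9): e=[42,6,68] → #
    (6,4)@(13, 9): e=[26,70,20] → #
    (7,4)@(15, 9): e=[22,86,8] → #
    (8,4)@(17, 9): e=[18,102,-4] → ·
    (1,5)@(3, 11): e=[14,2,100] → #
    (5,5)@(11, 11): e=[-2,66,52] → ·
  covered (14 px):
    · · · · · · · · ·
    · · · · · · · · ·
    · · · · # · · · ·
    · · · # # # · · ·
    · · # # # # # # ·
    · # # # # · · · ·
    · · · · · · · · ·
    · · · · · · · · ·
    · · · · · · · · ·
    · · · · · · · · ·
    · · · · · · · · ·
T1:
  2·area = 111
  edge (4, 18)→(7, 2): d=(3,-16) top-left  bias=+0
  edge (7, 2)→(13, 7): d=(6,5) right/bottom  bias=-1
  edge (13, 7)→(4, 18): d=(-9,11) right/bottom  bias=-1
    (3,1)@(7, 3): e=[3,6,102] → #
    (4,1)@(9, 3): e=[35,-4,80] → ·
    (3,2)@(7, 5): e=[9,18,84] → #
    (4,2)@(9, 5): e=[41,8,62] → #
    (5,2)@(11, 5): e=[73,-2,40] → ·
    (3,3)@(7, 7): e=[15,30,66] → #
    (5,3)@(11, 7): e=[79,10,22] → #
    (6,3)@(13, 7): e=[111,0,0] → ·  [on edge]
    (3,4)@(7, 9): e=[21,42,48] → #
    (6,4)@(13, 9): e=[117,12,-18] → ·
    (3,5)@(7, 11): e=[27,54,30] → #
    (5,5)@(11, 11): e=[91,34,-14] → ·
  covered (14 px):
    · · · · · · · · ·
    · · · # · · · · ·
    · · · # # · · · ·
    · · · # # # · · ·
    · · · # # # · · ·
    · · · # # · · · ·
    · · # # · · · · ·
    · · # · · · · · ·
    · · · · · · · · ·
    · · · · · · · · ·
    · · · · · · · · ·
T2:
  2·area = 12
  edge (4, 20)→(4, 18): d=(0,-2) top-left  bias=+0
  edge (4, 18)→(10, 12): d=(6,-6) top-left  bias=+0
  edge (10, 12)→(4, 20): d=(-6,8) right/bottom  bias=-1
    (8,2)@(17, 5): e=[26,0,-14] → ·  [on edge]
    (7,3)@(15, 7): e=[22,0,-10] → ·  [on edge]
    (6,4)@(13, 9): e=[18,0,-6] → ·  [on edge]
    (5,5)@(11, 11): e=[14,0,-2] → ·  [on edge]
    (4,6)@(9, 13): e=[10,0,2] → #  [on edge]
    (5,6)@(11, 13): e=[14,12,-14] → ·
    (3,7)@(7, 15): e=[6,0,6] → #  [on edge]
    (4,7)@(9, 15): e=[10,12,-10] → ·
    (2,8)@(5, 17): e=[2,0,10] → #  [on edge]
    (3,8)@(7, 17): e=[6,12,-6] → ·
    (1,9)@(3, 19): e=[-2,0,14] → ·  [on edge]
    (2,9)@(5, 19): e=[2,12,-2] → ·
    (0,10)@(1, 21): e=[-6,0,18] → ·  [on edge]
  covered (3 px):
    · · · · · · · · ·
    · · · · · · · · ·
    · · · · · · · · ·
    · · · · · · · · ·
    · · · · · · · · ·
    · · · · · · · · ·
    · · · · # · · · ·
    · · · # · · · · ·
    · · # · · · · · ·
    · · · · · · · · ·
    · · · · · · · · ·
T3:
  2·area = 160
  edge (0, 2)→(14, 0): d=(14,-2) top-left  bias=+0
  edge (14, 0)→(10, 12): d=(-4,12) right/bottom  bias=-1
  edge (10, 12)→(0, 2): d=(-10,-10) top-left  bias=+0
    (3,0)@(7, 1): e=[0,80,80] → #  [on edge]
    (4,0)@(9, 1): e=[4,56,100] → #
    (5,0)@(11, 1): e=[8,32,120] → #
    (6,0)@(13, 1): e=[12,8,140] → #
    (7,0)@(15, 1): e=[16,-16,160] → ·
    (0,1)@(1, 3): e=[16,144,0] → #  [on edge]
    (1,1)@(3, 3): e=[20,120,20] → #
    (2,1)@(5, 3): e=[24,96,40] → #
    (6,1)@(13, 3): e=[40,0,120] → ·  [on edge]
    (0,2)@(1, 5): e=[44,136,-20] → ·
    (1,2)@(3, 5): e=[48,112,0] → #  [on edge]
    (6,2)@(13, 5): e=[68,-8,100] → ·
    (2,3)@(5, 7): e=[80,80,0] → #  [on edge]
    (3,4)@(7, 9): e=[112,48,0] → #  [on edge]
    (5,4)@(11, 9): e=[120,0,40] → ·  [on edge]
    (4,5)@(9, 11): e=[144,16,0] → #  [on edge]
    (5,6)@(11, 13): e=[176,-16,0] → ·  [on edge]
    (4,7)@(9, 15): e=[200,0,-40] → ·  [on edge]
    (6,7)@(13, 15): e=[208,-48,0] → ·  [on edge]
    (7,8)@(15, 17): e=[240,-80,0] → ·  [on edge]
    (8,9)@(17, 19): e=[272,-112,0] → ·  [on edge]
    (3,10)@(7, 21): e=[280,0,-120] → ·  [on edge]
  covered (22 px):
    · · · # # # # · ·
    # # # # # # · · ·
    · # # # # # · · ·
    · · # # # # · · ·
    · · · # # · · · ·
    · · · · # · · · ·
    · · · · · · · · ·
    · · · · · · · · ·
    · · · · · · · · ·
    · · · · · · · · ·
    · · · · · · · · ·

Final: [56,20,84]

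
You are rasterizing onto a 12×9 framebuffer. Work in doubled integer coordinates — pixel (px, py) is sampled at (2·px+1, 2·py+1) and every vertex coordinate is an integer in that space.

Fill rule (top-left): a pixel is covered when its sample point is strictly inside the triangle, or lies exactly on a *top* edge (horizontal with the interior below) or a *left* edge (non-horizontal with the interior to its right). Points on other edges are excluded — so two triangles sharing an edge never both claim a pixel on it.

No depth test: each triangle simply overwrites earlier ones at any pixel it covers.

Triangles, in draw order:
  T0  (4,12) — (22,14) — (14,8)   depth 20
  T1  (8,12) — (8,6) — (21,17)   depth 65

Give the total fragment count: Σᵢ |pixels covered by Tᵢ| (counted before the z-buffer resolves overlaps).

T0:
  2·area = 92  (B↔C swapped to make it positive)
  edge (4, 12)→(14, 8): d=(10,-4) top-left  bias=+0
  edge (14, 8)→(22, 14): d=(8,6) right/bottom  bias=-1
  edge (22, 14)→(4, 12): d=(-18,-2) top-left  bias=+0
    (6,4)@(13, 9): e=[6,14,72] → █
    (7,4)@(15, 9): e=[14,2,76] → █
    (8,4)@(17, 9): e=[22,-10,80] → ·
    (3,5)@(7, 11): e=[2,66,24] → █
    (4,5)@(9, 11): e=[10,54,28] → █
    (5,5)@(11, 11): e=[18,42,32] → █
    (8,5)@(17, 11): e=[42,6,44] → █
    (9,5)@(19, 11): e=[50,-6,48] → ·
    (3,6)@(7, 13): e=[22,82,-12] → ·
    (4,6)@(9, 13): e=[30,70,-8] → ·
    (5,6)@(11, 13): e=[38,58,-4] → ·
    (6,6)@(13, 13): e=[46,46,0] → █  [on edge]
  covered (12 px):
    · · · · · · · · · · · ·
    · · · · · · · · · · · ·
    · · · · · · · · · · · ·
    · · · · · · · · · · · ·
    · · · · · · █ █ · · · ·
    · · · █ █ █ █ █ █ · · ·
    · · · · · · █ █ █ █ · ·
    · · · · · · · · · · · ·
    · · · · · · · · · · · ·
T1:
  2·area = 78
  edge (8, 12)→(8, 6): d=(0,-6) top-left  bias=+0
  edge (8, 6)→(21, 17): d=(13,11) right/bottom  bias=-1
  edge (21, 17)→(8, 12): d=(-13,-5) top-left  bias=+0
    (4,3)@(9, 7): e=[6,2,70] → █
    (5,3)@(11, 7): e=[18,-20,80] → ·
    (4,4)@(9, 9): e=[6,28,44] → █
    (5,4)@(11, 9): e=[18,6,54] → █
    (6,4)@(13, 9): e=[30,-16,64] → ·
    (4,5)@(9, 11): e=[6,54,18] → █
    (6,5)@(13, 11): e=[30,10,38] → █
    (7,5)@(15, 11): e=[42,-12,48] → ·
    (4,6)@(9, 13): e=[6,80,-8] → ·
    (5,6)@(11, 13): e=[18,58,2] → █
    (7,6)@(15, 13): e=[42,14,22] → █
    (8,6)@(17, 13): e=[54,-8,32] → ·
    (10,8)@(21, 17): e=[78,0,0] → ·  [on edge]
  covered (10 px):
    · · · · · · · · · · · ·
    · · · · · · · · · · · ·
    · · · · · · · · · · · ·
    · · · · █ · · · · · · ·
    · · · · █ █ · · · · · ·
    · · · · █ █ █ · · · · ·
    · · · · · █ █ █ · · · ·
    · · · · · · · · █ · · ·
    · · · · · · · · · · · ·

Final: 22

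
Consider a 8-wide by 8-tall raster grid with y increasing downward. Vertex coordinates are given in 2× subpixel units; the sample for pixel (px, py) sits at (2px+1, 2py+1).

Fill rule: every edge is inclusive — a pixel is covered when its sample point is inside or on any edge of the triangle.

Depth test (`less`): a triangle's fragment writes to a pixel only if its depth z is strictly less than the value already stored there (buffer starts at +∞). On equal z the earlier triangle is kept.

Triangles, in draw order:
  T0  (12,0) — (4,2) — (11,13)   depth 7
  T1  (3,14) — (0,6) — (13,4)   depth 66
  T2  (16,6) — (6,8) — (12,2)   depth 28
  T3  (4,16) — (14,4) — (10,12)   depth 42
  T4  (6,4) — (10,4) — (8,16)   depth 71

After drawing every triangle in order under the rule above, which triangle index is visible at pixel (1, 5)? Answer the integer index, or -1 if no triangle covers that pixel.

T0:
  2·area = 102  (B↔C swapped to make it positive)
  edge (12, 0)→(11, 13): d=(-1,13) inclusive
  edge (11, 13)→(4, 2): d=(-7,-11) inclusive
  edge (4, 2)→(12, 0): d=(8,-2) inclusive
    (4,0)@(9, 1): e=[38,62,2] → #
    (5,0)@(11, 1): e=[12,84,6] → #
    (6,0)@(13, 1): e=[-14,106,10] → ·
    (2,1)@(5, 3): e=[88,4,10] → #
    (3,1)@(7, 3): e=[62,26,14] → #
    (6,1)@(13, 3): e=[-16,92,26] → ·
    (2,2)@(5, 5): e=[86,-10,26] → ·
    (3,2)@(7, 5): e=[60,12,30] → #
    (6,2)@(13, 5): e=[-18,78,42] → ·
    (3,3)@(7, 7): e=[58,-2,46] → ·
    (4,3)@(9, 7): e=[32,20,50] → #
    (6,3)@(13, 7): e=[-20,64,58] → ·
    (5,6)@(11, 13): e=[0,0,102] → #  [on edge]
  covered (15 px):
    · · · · # # · ·
    · · # # # # · ·
    · · · # # # · ·
    · · · · # # · ·
    · · · · # # · ·
    · · · · · # · ·
    · · · · · # · ·
    · · · · · · · ·
T1:
  2·area = 110
  edge (3, 14)→(0, 6): d=(-3,-8) inclusive
  edge (0, 6)→(13, 4): d=(13,-2) inclusive
  edge (13, 4)→(3, 14): d=(-10,10) inclusive
    (3,2)@(7, 5): e=[59,1,50] → #
    (4,2)@(9, 5): e=[75,5,30] → #
    (5,2)@(11, 5): e=[91,9,10] → #
    (6,2)@(13, 5): e=[107,13,-10] → ·
    (0,3)@(1, 7): e=[5,15,90] → #
    (1,3)@(3, 7): e=[21,19,70] → #
    (2,3)@(5, 7): e=[37,23,50] → #
    (5,3)@(11, 7): e=[85,35,-10] → ·
    (0,4)@(1, 9): e=[-1,41,70] → ·
    (1,4)@(3, 9): e=[15,45,50] → #
    (4,4)@(9, 9): e=[63,57,-10] → ·
    (1,5)@(3, 11): e=[9,71,30] → #
  covered (14 px):
    · · · · · · · ·
    · · · · · · · ·
    · · · # # # · ·
    # # # # # · · ·
    · # # # · · · ·
    · # # · · · · ·
    · # · · · · · ·
    · · · · · · · ·
T2:
  2·area = 48
  edge (16, 6)→(6, 8): d=(-10,2) inclusive
  edge (6, 8)→(12, 2): d=(6,-6) inclusive
  edge (12, 2)→(16, 6): d=(4,4) inclusive
    (5,0)@(11, 1): e=[60,-12,0] → ·  [on edge]
    (6,0)@(13, 1): e=[56,0,-8] → ·  [on edge]
    (5,1)@(11, 3): e=[40,0,8] → #  [on edge]
    (6,1)@(13, 3): e=[36,12,0] → #  [on edge]
    (7,1)@(15, 3): e=[32,24,-8] → ·
    (4,2)@(9, 5): e=[24,0,24] → #  [on edge]
    (7,2)@(15, 5): e=[12,36,0] → #  [on edge]
    (3,3)@(7, 7): e=[8,0,40] → #  [on edge]
    (5,3)@(11, 7): e=[0,24,24] → #  [on edge]
    (6,3)@(13, 7): e=[-4,36,16] → ·
    (7,3)@(15, 7): e=[-8,48,8] → ·
    (0,4)@(1, 9): e=[0,-24,72] → ·  [on edge]
    (2,4)@(5, 9): e=[-8,0,56] → ·  [on edge]
    (1,5)@(3, 11): e=[-24,0,72] → ·  [on edge]
    (0,6)@(1, 13): e=[-40,0,88] → ·  [on edge]
  covered (9 px):
    · · · · · · · ·
    · · · · · # # ·
    · · · · # # # #
    · · · # # # · ·
    · · · · · · · ·
    · · · · · · · ·
    · · · · · · · ·
    · · · · · · · ·
T3:
  2·area = 32
  edge (4, 16)→(14, 4): d=(10,-12) inclusive
  edge (14, 4)→(10, 12): d=(-4,8) inclusive
  edge (10, 12)→(4, 16): d=(-6,4) inclusive
    (5,4)@(11, 9): e=[14,4,14] → #
    (6,4)@(13, 9): e=[38,-12,6] → ·
    (4,5)@(9, 11): e=[10,12,10] → #
    (5,5)@(11, 11): e=[34,-4,2] → ·
    (3,6)@(7, 13): e=[6,20,6] → #
    (4,6)@(9, 13): e=[30,4,-2] → ·
    (2,7)@(5, 15): e=[2,28,2] → #
    (3,7)@(7, 15): e=[26,12,-6] → ·
  covered (4 px):
    · · · · · · · ·
    · · · · · · · ·
    · · · · · · · ·
    · · · · · · · ·
    · · · · · # · ·
    · · · · # · · ·
    · · · # · · · ·
    · · # · · · · ·
T4:
  2·area = 48
  edge (6, 4)→(10, 4): d=(4,0) inclusive
  edge (10, 4)→(8, 16): d=(-2,12) inclusive
  edge (8, 16)→(6, 4): d=(-2,-12) inclusive
    (3,2)@(7, 5): e=[4,34,10] → #
    (4,2)@(9, 5): e=[4,10,34] → #
    (5,2)@(11, 5): e=[4,-14,58] → ·
    (3,3)@(7, 7): e=[12,30,6] → #
    (5,3)@(11, 7): e=[12,-18,54] → ·
    (3,4)@(7, 9): e=[20,26,2] → #
    (5,4)@(11, 9): e=[20,-22,50] → ·
    (3,5)@(7, 11): e=[28,22,-2] → ·
    (4,5)@(9, 11): e=[28,-2,22] → ·
  covered (6 px):
    · · · · · · · ·
    · · · · · · · ·
    · · · # # · · ·
    · · · # # · · ·
    · · · # # · · ·
    · · · · · · · ·
    · · · · · · · ·
    · · · · · · · ·

Z-buffer (winner per pixel, '.' = empty):
  . . . . 0 0 . .
  . . 0 0 0 0 2 .
  . . . 0 0 0 2 2
  1 1 1 2 0 0 . .
  . 1 1 1 0 0 . .
  . 1 1 . 3 0 . .
  . 1 . 3 . 0 . .
  . . 3 . . . . .

Answer: 1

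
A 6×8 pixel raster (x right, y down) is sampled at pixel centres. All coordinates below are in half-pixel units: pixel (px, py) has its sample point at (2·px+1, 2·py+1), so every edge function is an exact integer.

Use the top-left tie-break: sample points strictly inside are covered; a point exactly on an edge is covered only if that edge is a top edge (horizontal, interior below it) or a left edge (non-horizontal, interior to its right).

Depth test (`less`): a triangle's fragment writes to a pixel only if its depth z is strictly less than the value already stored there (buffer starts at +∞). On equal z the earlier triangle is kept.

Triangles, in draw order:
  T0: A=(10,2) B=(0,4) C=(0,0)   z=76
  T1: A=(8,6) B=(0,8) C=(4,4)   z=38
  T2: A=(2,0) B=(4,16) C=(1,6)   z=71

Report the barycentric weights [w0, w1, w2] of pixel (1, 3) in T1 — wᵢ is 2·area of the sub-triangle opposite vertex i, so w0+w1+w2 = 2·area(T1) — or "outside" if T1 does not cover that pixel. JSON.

T0:
  2·area = 40
  edge (10, 2)→(0, 4): d=(-10,2) right/bottom  bias=-1
  edge (0, 4)→(0, 0): d=(0,-4) top-left  bias=+0
  edge (0, 0)→(10, 2): d=(10,2) right/bottom  bias=-1
    (0,0)@(1, 1): e=[28,4,8] → #
    (1,0)@(3, 1): e=[24,12,4] → #
    (2,0)@(5, 1): e=[20,20,0] → ·  [on edge]
    (0,1)@(1, 3): e=[8,4,28] → #
    (2,1)@(5, 3): e=[0,20,20] → ·  [on edge]
    (0,2)@(1, 5): e=[-12,4,48] → ·
    (1,2)@(3, 5): e=[-16,12,44] → ·
  covered (4 px):
    # # · · · ·
    # # · · · ·
    · · · · · ·
    · · · · · ·
    · · · · · ·
    · · · · · ·
    · · · · · ·
    · · · · · ·
T1:
  2·area = 24
  edge (8, 6)→(0, 8): d=(-8,2) right/bottom  bias=-1
  edge (0, 8)→(4, 4): d=(4,-4) top-left  bias=+0
  edge (4, 4)→(8, 6): d=(4,2) right/bottom  bias=-1
    (3,0)@(7, 1): e=[42,0,-18] → ·  [on edge]
    (2,1)@(5, 3): e=[30,0,-6] → ·  [on edge]
    (1,2)@(3, 5): e=[18,0,6] → #  [on edge]
    (2,2)@(5, 5): e=[14,8,2] → #
    (3,2)@(7, 5): e=[10,16,-2] → ·
    (0,3)@(1, 7): e=[6,0,18] → #  [on edge]
    (2,3)@(5, 7): e=[-2,16,10] → ·
    (0,4)@(1, 9): e=[-10,8,26] → ·
    (1,4)@(3, 9): e=[-14,16,22] → ·
  covered (4 px):
    · · · · · ·
    · · · · · ·
    · # # · · ·
    # # · · · ·
    · · · · · ·
    · · · · · ·
    · · · · · ·
    · · · · · ·
T2:
  2·area = 28
  edge (2, 0)→(4, 16): d=(2,16) right/bottom  bias=-1
  edge (4, 16)→(1, 6): d=(-3,-10) top-left  bias=+0
  edge (1, 6)→(2, 0): d=(1,-6) top-left  bias=+0
    (1,4)@(3, 9): e=[2,11,15] → #
    (2,4)@(5, 9): e=[-30,31,27] → ·
    (1,5)@(3, 11): e=[6,5,17] → #
    (2,5)@(5, 11): e=[-26,25,29] → ·
    (1,6)@(3, 13): e=[10,-1,19] → ·
  covered (2 px):
    · · · · · ·
    · · · · · ·
    · · · · · ·
    · · · · · ·
    · # · · · ·
    · # · · · ·
    · · · · · ·
    · · · · · ·

Final: [8,14,2]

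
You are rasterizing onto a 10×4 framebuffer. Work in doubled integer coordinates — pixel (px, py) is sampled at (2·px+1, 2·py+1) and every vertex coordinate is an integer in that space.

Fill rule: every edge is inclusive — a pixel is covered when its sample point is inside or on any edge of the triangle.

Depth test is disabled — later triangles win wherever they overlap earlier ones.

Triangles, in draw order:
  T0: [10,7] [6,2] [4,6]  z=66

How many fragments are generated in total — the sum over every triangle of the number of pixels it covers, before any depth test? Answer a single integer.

T0:
  2·area = 26  (B↔C swapped to make it positive)
  edge (10, 7)→(4, 6): d=(-6,-1) inclusive
  edge (4, 6)→(6, 2): d=(2,-4) inclusive
  edge (6, 2)→(10, 7): d=(4,5) inclusive
    (2,2)@(5, 5): e=[7,2,17] → #
    (3,2)@(7, 5): e=[9,10,7] → #
    (4,2)@(9, 5): e=[11,18,-3] → ·
    (2,3)@(5, 7): e=[-5,6,25] → ·
    (3,3)@(7, 7): e=[-3,14,15] → ·
  covered (2 px):
    · · · · · · · · · ·
    · · · · · · · · · ·
    · · # # · · · · · ·
    · · · · · · · · · ·

Final: 2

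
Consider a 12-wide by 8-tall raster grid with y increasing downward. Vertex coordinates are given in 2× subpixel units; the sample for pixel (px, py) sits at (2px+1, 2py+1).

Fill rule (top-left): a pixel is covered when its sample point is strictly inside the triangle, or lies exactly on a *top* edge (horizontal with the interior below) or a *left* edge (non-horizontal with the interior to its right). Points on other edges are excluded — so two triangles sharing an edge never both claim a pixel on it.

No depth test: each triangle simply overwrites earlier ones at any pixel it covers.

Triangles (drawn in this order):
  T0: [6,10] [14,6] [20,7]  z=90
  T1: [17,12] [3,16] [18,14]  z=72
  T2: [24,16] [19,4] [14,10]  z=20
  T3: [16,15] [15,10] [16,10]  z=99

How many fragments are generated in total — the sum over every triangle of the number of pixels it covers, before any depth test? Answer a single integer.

T0:
  2·area = 32
  edge (6, 10)→(14, 6): d=(8,-4) top-left  bias=+0
  edge (14, 6)→(20, 7): d=(6,1) right/bottom  bias=-1
  edge (20, 7)→(6, 10): d=(-14,3) right/bottom  bias=-1
    (6,3)@(13, 7): e=[4,7,21] → █
    (7,3)@(15, 7): e=[12,5,15] → █
    (8,3)@(17, 7): e=[20,3,9] → █
    (9,3)@(19, 7): e=[28,1,3] → █
    (10,3)@(21, 7): e=[36,-1,-3] → ·
    (4,4)@(9, 9): e=[4,23,5] → █
    (5,4)@(11, 9): e=[12,21,-1] → ·
    (6,4)@(13, 9): e=[20,19,-7] → ·
    (7,4)@(15, 9): e=[28,17,-13] → ·
    (8,4)@(17, 9): e=[36,15,-19] → ·
    (9,4)@(19, 9): e=[44,13,-25] → ·
    (4,5)@(9, 11): e=[20,35,-23] → ·
  covered (5 px):
    · · · · · · · · · · · ·
    · · · · · · · · · · · ·
    · · · · · · · · · · · ·
    · · · · · · █ █ █ █ · ·
    · · · · █ · · · · · · ·
    · · · · · · · · · · · ·
    · · · · · · · · · · · ·
    · · · · · · · · · · · ·
T1:
  2·area = 32  (B↔C swapped to make it positive)
  edge (17, 12)→(18, 14): d=(1,2) right/bottom  bias=-1
  edge (18, 14)→(3, 16): d=(-15,2) right/bottom  bias=-1
  edge (3, 16)→(17, 12): d=(14,-4) top-left  bias=+0
    (7,6)@(15, 13): e=[5,21,6] → █
    (8,6)@(17, 13): e=[1,17,14] → █
    (9,6)@(19, 13): e=[-3,13,22] → ·
    (3,7)@(7, 15): e=[23,7,2] → █
    (4,7)@(9, 15): e=[19,3,10] → █
    (5,7)@(11, 15): e=[15,-1,18] → ·
    (7,7)@(15, 15): e=[7,-9,34] → ·
    (8,7)@(17, 15): e=[3,-13,42] → ·
  covered (4 px):
    · · · · · · · · · · · ·
    · · · · · · · · · · · ·
    · · · · · · · · · · · ·
    · · · · · · · · · · · ·
    · · · · · · · · · · · ·
    · · · · · · · · · · · ·
    · · · · · · · █ █ · · ·
    · · · █ █ · · · · · · ·
T2:
  2·area = 90  (B↔C swapped to make it positive)
  edge (24, 16)→(14, 10): d=(-10,-6) top-left  bias=+0
  edge (14, 10)→(19, 4): d=(5,-6) top-left  bias=+0
  edge (19, 4)→(24, 16): d=(5,12) right/bottom  bias=-1
    (9,2)@(19, 5): e=[80,5,5] → █
    (10,2)@(21, 5): e=[92,17,-19] → ·
    (4,3)@(9, 7): e=[0,-45,135] → ·  [on edge]
    (8,3)@(17, 7): e=[48,3,39] → █
    (10,3)@(21, 7): e=[72,27,-9] → ·
    (7,4)@(15, 9): e=[16,1,73] → █
    (10,4)@(21, 9): e=[52,37,1] → █
    (11,4)@(23, 9): e=[64,49,-23] → ·
    (7,5)@(15, 11): e=[-4,11,83] → ·
    (8,5)@(17, 11): e=[8,23,59] → █
    (11,5)@(23, 11): e=[44,59,-13] → ·
    (8,6)@(17, 13): e=[-12,33,69] → ·
    (9,6)@(19, 13): e=[0,45,45] → █  [on edge]
  covered (13 px):
    · · · · · · · · · · · ·
    · · · · · · · · · · · ·
    · · · · · · · · · █ · ·
    · · · · · · · · █ █ · ·
    · · · · · · · █ █ █ █ ·
    · · · · · · · · █ █ █ ·
    · · · · · · · · · █ █ ·
    · · · · · · · · · · · █
T3:
  2·area = 5
  edge (16, 15)→(15, 10): d=(-1,-5) top-left  bias=+0
  edge (15, 10)→(16, 10): d=(1,0) top-left  bias=+0
  edge (16, 10)→(16, 15): d=(0,5) right/bottom  bias=-1
  covered (0 px):
    · · · · · · · · · · · ·
    · · · · · · · · · · · ·
    · · · · · · · · · · · ·
    · · · · · · · · · · · ·
    · · · · · · · · · · · ·
    · · · · · · · · · · · ·
    · · · · · · · · · · · ·
    · · · · · · · · · · · ·

Result: 22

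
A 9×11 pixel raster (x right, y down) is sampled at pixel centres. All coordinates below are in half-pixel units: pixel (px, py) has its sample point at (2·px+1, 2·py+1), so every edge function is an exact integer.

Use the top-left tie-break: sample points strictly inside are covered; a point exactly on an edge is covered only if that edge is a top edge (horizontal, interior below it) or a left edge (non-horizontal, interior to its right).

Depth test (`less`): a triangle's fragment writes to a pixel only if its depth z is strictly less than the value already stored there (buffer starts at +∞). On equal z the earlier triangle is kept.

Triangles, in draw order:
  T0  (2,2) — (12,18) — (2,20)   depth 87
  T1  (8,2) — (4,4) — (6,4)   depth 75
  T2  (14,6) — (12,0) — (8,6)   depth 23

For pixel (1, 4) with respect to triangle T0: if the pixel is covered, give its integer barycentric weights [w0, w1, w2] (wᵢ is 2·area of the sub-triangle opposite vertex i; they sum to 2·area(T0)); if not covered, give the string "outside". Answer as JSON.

T0:
  2·area = 180
  edge (2, 2)→(12, 18): d=(10,16) right/bottom  bias=-1
  edge (12, 18)→(2, 20): d=(-10,2) right/bottom  bias=-1
  edge (2, 20)→(2, 2): d=(0,-18) top-left  bias=+0
    (1,2)@(3, 5): e=[14,148,18] → #
    (2,2)@(5, 5): e=[-18,144,54] → ·
    (1,3)@(3, 7): e=[34,128,18] → #
    (2,3)@(5, 7): e=[2,124,54] → #
    (3,3)@(7, 7): e=[-30,120,90] → ·
    (1,4)@(3, 9): e=[54,108,18] → #
    (3,4)@(7, 9): e=[-10,100,90] → ·
    (1,5)@(3, 11): e=[74,88,18] → #
    (3,5)@(7, 11): e=[10,80,90] → #
    (4,5)@(9, 11): e=[-22,76,126] → ·
    (1,6)@(3, 13): e=[94,68,18] → #
    (4,6)@(9, 13): e=[-2,56,126] → ·
    (8,8)@(17, 17): e=[-90,0,270] → ·  [on edge]
    (3,9)@(7, 19): e=[90,0,90] → ·  [on edge]
  covered (22 px):
    · · · · · · · · ·
    · · · · · · · · ·
    · # · · · · · · ·
    · # # · · · · · ·
    · # # · · · · · ·
    · # # # · · · · ·
    · # # # · · · · ·
    · # # # # · · · ·
    · # # # # # · · ·
    · # # · · · · · ·
    · · · · · · · · ·
T1:
  2·area = 4  (B↔C swapped to make it positive)
  edge (8, 2)→(6, 4): d=(-2,2) right/bottom  bias=-1
  edge (6, 4)→(4, 4): d=(-2,0) right/bottom  bias=-1
  edge (4, 4)→(8, 2): d=(4,-2) top-left  bias=+0
    (4,0)@(9, 1): e=[0,6,-2] → ·  [on edge]
    (3,1)@(7, 3): e=[0,2,2] → ·  [on edge]
    (2,2)@(5, 5): e=[0,-2,6] → ·  [on edge]
    (1,3)@(3, 7): e=[0,-6,10] → ·  [on edge]
    (0,4)@(1, 9): e=[0,-10,14] → ·  [on edge]
  covered (0 px):
    · · · · · · · · ·
    · · · · · · · · ·
    · · · · · · · · ·
    · · · · · · · · ·
    · · · · · · · · ·
    · · · · · · · · ·
    · · · · · · · · ·
    · · · · · · · · ·
    · · · · · · · · ·
    · · · · · · · · ·
    · · · · · · · · ·
T2:
  2·area = 36  (B↔C swapped to make it positive)
  edge (14, 6)→(8, 6): d=(-6,0) right/bottom  bias=-1
  edge (8, 6)→(12, 0): d=(4,-6) top-left  bias=+0
  edge (12, 0)→(14, 6): d=(2,6) right/bottom  bias=-1
    (5,1)@(11, 3): e=[18,6,12] → #
    (6,1)@(13, 3): e=[18,18,0] → ·  [on edge]
    (4,2)@(9, 5): e=[6,2,28] → #
    (6,2)@(13, 5): e=[6,26,4] → #
    (7,2)@(15, 5): e=[6,38,-8] → ·
    (4,3)@(9, 7): e=[-6,10,32] → ·
    (5,3)@(11, 7): e=[-6,22,20] → ·
    (6,3)@(13, 7): e=[-6,34,8] → ·
    (7,4)@(15, 9): e=[-18,54,0] → ·  [on edge]
    (8,7)@(17, 15): e=[-54,90,0] → ·  [on edge]
  covered (4 px):
    · · · · · · · · ·
    · · · · · # · · ·
    · · · · # # # · ·
    · · · · · · · · ·
    · · · · · · · · ·
    · · · · · · · · ·
    · · · · · · · · ·
    · · · · · · · · ·
    · · · · · · · · ·
    · · · · · · · · ·
    · · · · · · · · ·

Result: [108,18,54]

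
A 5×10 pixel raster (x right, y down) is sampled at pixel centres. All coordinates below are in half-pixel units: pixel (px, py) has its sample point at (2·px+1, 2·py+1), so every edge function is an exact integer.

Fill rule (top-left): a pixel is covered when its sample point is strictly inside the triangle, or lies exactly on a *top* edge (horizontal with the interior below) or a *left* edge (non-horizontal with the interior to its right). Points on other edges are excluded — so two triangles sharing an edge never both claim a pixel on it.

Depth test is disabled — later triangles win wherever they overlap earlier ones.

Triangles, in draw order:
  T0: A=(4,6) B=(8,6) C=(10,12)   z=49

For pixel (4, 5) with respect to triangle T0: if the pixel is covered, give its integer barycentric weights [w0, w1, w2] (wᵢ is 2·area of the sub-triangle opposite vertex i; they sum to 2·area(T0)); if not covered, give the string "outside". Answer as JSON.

T0:
  2·area = 24
  edge (4, 6)→(8, 6): d=(4,0) top-left  bias=+0
  edge (8, 6)→(10, 12): d=(2,6) right/bottom  bias=-1
  edge (10, 12)→(4, 6): d=(-6,-6) top-left  bias=+0
    (0,1)@(1, 3): e=[-12,36,0] → .  [on edge]
    (3,1)@(7, 3): e=[-12,0,36] → .  [on edge]
    (1,2)@(3, 5): e=[-4,28,0] → .  [on edge]
    (2,3)@(5, 7): e=[4,20,0] → X  [on edge]
    (3,3)@(7, 7): e=[4,8,12] → X
    (4,3)@(9, 7): e=[4,-4,24] → .
    (2,4)@(5, 9): e=[12,24,-12] → .
    (3,4)@(7, 9): e=[12,12,0] → X  [on edge]
    (4,4)@(9, 9): e=[12,0,12] → .  [on edge]
    (3,5)@(7, 11): e=[20,16,-12] → .
    (4,5)@(9, 11): e=[20,4,0] → X  [on edge]
    (4,6)@(9, 13): e=[28,8,-12] → .
  covered (4 px):
    . . . . .
    . . . . .
    . . . . .
    . . X X .
    . . . X .
    . . . . X
    . . . . .
    . . . . .
    . . . . .
    . . . . .

Result: [4,0,20]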